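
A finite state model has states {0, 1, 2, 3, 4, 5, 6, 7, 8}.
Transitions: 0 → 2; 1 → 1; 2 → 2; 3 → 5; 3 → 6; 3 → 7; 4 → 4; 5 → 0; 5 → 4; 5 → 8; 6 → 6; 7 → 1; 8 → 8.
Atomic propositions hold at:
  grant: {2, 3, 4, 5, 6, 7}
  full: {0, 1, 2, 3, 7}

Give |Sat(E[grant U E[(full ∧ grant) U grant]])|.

Sat(full ∧ grant) = {2, 3, 7}
E[(full ∧ grant) U grant]: least fixpoint, start Z0 = Sat(grant) = {2, 3, 4, 5, 6, 7}, add states in Sat(full ∧ grant) with some successor in Z. Already a fixed point.
Sat(E[(full ∧ grant) U grant]) = {2, 3, 4, 5, 6, 7}
E[grant U E[(full ∧ grant) U grant]]: least fixpoint, start Z0 = Sat(E[(full ∧ grant) U grant]) = {2, 3, 4, 5, 6, 7}, add states in Sat(grant) with some successor in Z. Already a fixed point.
Sat(E[grant U E[(full ∧ grant) U grant]]) = {2, 3, 4, 5, 6, 7}
|Sat(E[grant U E[(full ∧ grant) U grant]])| = |{2, 3, 4, 5, 6, 7}| = 6.

6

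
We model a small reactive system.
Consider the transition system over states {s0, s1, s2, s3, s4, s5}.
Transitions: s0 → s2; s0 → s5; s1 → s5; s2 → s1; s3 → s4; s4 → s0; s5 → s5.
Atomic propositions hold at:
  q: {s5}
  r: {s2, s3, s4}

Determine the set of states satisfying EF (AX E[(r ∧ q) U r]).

Sat(r ∧ q) = ∅
E[(r ∧ q) U r]: least fixpoint, start Z0 = Sat(r) = {s2, s3, s4}, add states in Sat(r ∧ q) with some successor in Z. Already a fixed point.
Sat(E[(r ∧ q) U r]) = {s2, s3, s4}
Sat(AX E[(r ∧ q) U r]) = {s : every successor in {s2, s3, s4}} = {s3}
EF (AX E[(r ∧ q) U r]): least fixpoint, start Z0 = {s3}, add states with some successor in Z. Already a fixed point.
Sat(EF (AX E[(r ∧ q) U r])) = {s3}

{s3}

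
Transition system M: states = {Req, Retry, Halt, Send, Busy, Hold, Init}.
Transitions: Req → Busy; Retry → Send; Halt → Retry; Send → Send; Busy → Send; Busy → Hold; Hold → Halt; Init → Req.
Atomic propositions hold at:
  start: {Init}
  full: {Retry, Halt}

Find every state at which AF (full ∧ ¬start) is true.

Sat(¬start) = {Req, Retry, Halt, Send, Busy, Hold}
Sat(full ∧ ¬start) = {Retry, Halt}
AF (full ∧ ¬start): least fixpoint, start Z0 = {Retry, Halt}, add states with every successor in Z. Z1 = {Retry, Halt, Hold}; fixed.
Sat(AF (full ∧ ¬start)) = {Retry, Halt, Hold}

{Retry, Halt, Hold}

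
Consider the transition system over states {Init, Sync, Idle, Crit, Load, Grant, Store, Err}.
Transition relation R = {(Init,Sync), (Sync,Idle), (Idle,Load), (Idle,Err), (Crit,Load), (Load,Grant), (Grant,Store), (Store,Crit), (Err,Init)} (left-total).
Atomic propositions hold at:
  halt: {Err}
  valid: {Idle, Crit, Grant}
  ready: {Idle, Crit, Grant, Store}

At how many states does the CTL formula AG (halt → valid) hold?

Sat(halt → valid) = {Init, Sync, Idle, Crit, Load, Grant, Store}
AG (halt → valid): greatest fixpoint, start Z0 = {Init, Sync, Idle, Crit, Load, Grant, Store}, keep only states in Sat with every successor in Z. Z1 = {Init, Sync, Crit, Load, Grant, Store}; Z2 = {Init, Crit, Load, Grant, Store}; Z3 = {Crit, Load, Grant, Store}; fixed.
Sat(AG (halt → valid)) = {Crit, Load, Grant, Store}
|Sat(AG (halt → valid))| = |{Crit, Load, Grant, Store}| = 4.

4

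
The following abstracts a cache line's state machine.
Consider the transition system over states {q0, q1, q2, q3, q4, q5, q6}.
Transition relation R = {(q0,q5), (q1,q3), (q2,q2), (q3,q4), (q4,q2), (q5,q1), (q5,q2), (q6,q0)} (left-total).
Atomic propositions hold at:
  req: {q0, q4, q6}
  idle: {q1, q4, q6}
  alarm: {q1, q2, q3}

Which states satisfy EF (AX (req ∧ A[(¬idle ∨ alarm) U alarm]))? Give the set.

Sat(¬idle) = {q0, q2, q3, q5}
Sat(¬idle ∨ alarm) = {q0, q1, q2, q3, q5}
A[(¬idle ∨ alarm) U alarm]: least fixpoint, start Z0 = Sat(alarm) = {q1, q2, q3}, add states in Sat(¬idle ∨ alarm) with every successor in Z. Z1 = {q1, q2, q3, q5}; Z2 = {q0, q1, q2, q3, q5}; fixed.
Sat(A[(¬idle ∨ alarm) U alarm]) = {q0, q1, q2, q3, q5}
Sat(req ∧ A[(¬idle ∨ alarm) U alarm]) = {q0}
Sat(AX (req ∧ A[(¬idle ∨ alarm) U alarm])) = {s : every successor in {q0}} = {q6}
EF (AX (req ∧ A[(¬idle ∨ alarm) U alarm])): least fixpoint, start Z0 = {q6}, add states with some successor in Z. Already a fixed point.
Sat(EF (AX (req ∧ A[(¬idle ∨ alarm) U alarm]))) = {q6}

{q6}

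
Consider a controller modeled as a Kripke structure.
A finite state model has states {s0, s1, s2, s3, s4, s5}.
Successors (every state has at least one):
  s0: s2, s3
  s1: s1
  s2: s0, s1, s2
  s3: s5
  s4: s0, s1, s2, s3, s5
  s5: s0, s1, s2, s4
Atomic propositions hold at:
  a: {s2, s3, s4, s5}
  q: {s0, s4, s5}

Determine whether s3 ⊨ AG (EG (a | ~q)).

No

Sat(~q) = {s1, s2, s3}
Sat(a | ~q) = {s1, s2, s3, s4, s5}
EG (a | ~q): greatest fixpoint, start Z0 = {s1, s2, s3, s4, s5}, keep only states in Sat with some successor in Z. Already a fixed point.
Sat(EG (a | ~q)) = {s1, s2, s3, s4, s5}
AG (EG (a | ~q)): greatest fixpoint, start Z0 = {s1, s2, s3, s4, s5}, keep only states in Sat with every successor in Z. Z1 = {s1, s3}; Z2 = {s1}; fixed.
Sat(AG (EG (a | ~q))) = {s1}
s3 ∉ Sat(AG (EG (a | ~q))) = {s1}, so the formula does not hold at s3.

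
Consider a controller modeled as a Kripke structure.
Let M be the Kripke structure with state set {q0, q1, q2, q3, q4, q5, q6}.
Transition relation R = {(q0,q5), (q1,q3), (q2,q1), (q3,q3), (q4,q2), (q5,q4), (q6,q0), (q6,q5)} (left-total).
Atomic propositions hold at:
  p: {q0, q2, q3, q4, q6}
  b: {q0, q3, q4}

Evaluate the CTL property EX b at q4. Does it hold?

No

Sat(EX b) = {s : some successor in {q0, q3, q4}} = {q1, q3, q5, q6}
q4 ∉ Sat(EX b) = {q1, q3, q5, q6}, so the formula does not hold at q4.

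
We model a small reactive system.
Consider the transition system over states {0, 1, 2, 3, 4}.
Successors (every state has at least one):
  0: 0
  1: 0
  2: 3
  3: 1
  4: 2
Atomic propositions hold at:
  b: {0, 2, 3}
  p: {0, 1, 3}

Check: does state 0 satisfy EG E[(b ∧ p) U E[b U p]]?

Yes

Sat(b ∧ p) = {0, 3}
E[b U p]: least fixpoint, start Z0 = Sat(p) = {0, 1, 3}, add states in Sat(b) with some successor in Z. Z1 = {0, 1, 2, 3}; fixed.
Sat(E[b U p]) = {0, 1, 2, 3}
E[(b ∧ p) U E[b U p]]: least fixpoint, start Z0 = Sat(E[b U p]) = {0, 1, 2, 3}, add states in Sat(b ∧ p) with some successor in Z. Already a fixed point.
Sat(E[(b ∧ p) U E[b U p]]) = {0, 1, 2, 3}
EG E[(b ∧ p) U E[b U p]]: greatest fixpoint, start Z0 = {0, 1, 2, 3}, keep only states in Sat with some successor in Z. Already a fixed point.
Sat(EG E[(b ∧ p) U E[b U p]]) = {0, 1, 2, 3}
0 ∈ Sat(EG E[(b ∧ p) U E[b U p]]) = {0, 1, 2, 3}, so the formula holds at 0.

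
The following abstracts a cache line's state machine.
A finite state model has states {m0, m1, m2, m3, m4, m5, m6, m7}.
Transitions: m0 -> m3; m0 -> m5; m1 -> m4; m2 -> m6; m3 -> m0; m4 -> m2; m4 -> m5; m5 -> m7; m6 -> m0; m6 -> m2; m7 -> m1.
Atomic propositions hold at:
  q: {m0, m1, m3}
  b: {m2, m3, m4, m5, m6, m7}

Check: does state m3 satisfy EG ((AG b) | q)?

AG b: greatest fixpoint, start Z0 = {m2, m3, m4, m5, m6, m7}, keep only states in Sat with every successor in Z. Z1 = {m2, m4, m5}; Z2 = {m4}; Z3 = ∅; fixed.
Sat(AG b) = ∅
Sat((AG b) | q) = {m0, m1, m3}
EG ((AG b) | q): greatest fixpoint, start Z0 = {m0, m1, m3}, keep only states in Sat with some successor in Z. Z1 = {m0, m3}; fixed.
Sat(EG ((AG b) | q)) = {m0, m3}
m3 ∈ Sat(EG ((AG b) | q)) = {m0, m3}, so the formula holds at m3.

Yes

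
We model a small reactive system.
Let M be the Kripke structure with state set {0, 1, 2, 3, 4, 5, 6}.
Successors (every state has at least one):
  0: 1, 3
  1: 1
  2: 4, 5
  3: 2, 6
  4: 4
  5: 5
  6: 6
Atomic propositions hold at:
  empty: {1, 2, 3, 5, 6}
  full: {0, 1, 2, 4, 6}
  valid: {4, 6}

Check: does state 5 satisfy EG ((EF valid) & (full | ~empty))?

No

EF valid: least fixpoint, start Z0 = {4, 6}, add states with some successor in Z. Z1 = {2, 3, 4, 6}; Z2 = {0, 2, 3, 4, 6}; fixed.
Sat(EF valid) = {0, 2, 3, 4, 6}
Sat(~empty) = {0, 4}
Sat(full | ~empty) = {0, 1, 2, 4, 6}
Sat((EF valid) & (full | ~empty)) = {0, 2, 4, 6}
EG ((EF valid) & (full | ~empty)): greatest fixpoint, start Z0 = {0, 2, 4, 6}, keep only states in Sat with some successor in Z. Z1 = {2, 4, 6}; fixed.
Sat(EG ((EF valid) & (full | ~empty))) = {2, 4, 6}
5 ∉ Sat(EG ((EF valid) & (full | ~empty))) = {2, 4, 6}, so the formula does not hold at 5.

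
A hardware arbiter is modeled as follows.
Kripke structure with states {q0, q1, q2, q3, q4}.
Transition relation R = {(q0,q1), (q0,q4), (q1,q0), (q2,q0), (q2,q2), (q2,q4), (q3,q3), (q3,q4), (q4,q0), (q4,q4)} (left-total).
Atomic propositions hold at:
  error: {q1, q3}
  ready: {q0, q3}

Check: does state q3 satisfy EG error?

EG error: greatest fixpoint, start Z0 = {q1, q3}, keep only states in Sat with some successor in Z. Z1 = {q3}; fixed.
Sat(EG error) = {q3}
q3 ∈ Sat(EG error) = {q3}, so the formula holds at q3.

Yes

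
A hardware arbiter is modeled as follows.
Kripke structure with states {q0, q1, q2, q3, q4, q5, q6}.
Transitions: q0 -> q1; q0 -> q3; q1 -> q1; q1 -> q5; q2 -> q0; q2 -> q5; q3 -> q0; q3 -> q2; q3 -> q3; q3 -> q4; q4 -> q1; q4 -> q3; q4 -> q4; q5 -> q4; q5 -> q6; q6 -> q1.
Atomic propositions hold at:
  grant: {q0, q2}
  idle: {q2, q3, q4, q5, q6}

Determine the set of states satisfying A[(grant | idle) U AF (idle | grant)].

Sat(grant | idle) = {q0, q2, q3, q4, q5, q6}
Sat(idle | grant) = {q0, q2, q3, q4, q5, q6}
AF (idle | grant): least fixpoint, start Z0 = {q0, q2, q3, q4, q5, q6}, add states with every successor in Z. Already a fixed point.
Sat(AF (idle | grant)) = {q0, q2, q3, q4, q5, q6}
A[(grant | idle) U AF (idle | grant)]: least fixpoint, start Z0 = Sat(AF (idle | grant)) = {q0, q2, q3, q4, q5, q6}, add states in Sat(grant | idle) with every successor in Z. Already a fixed point.
Sat(A[(grant | idle) U AF (idle | grant)]) = {q0, q2, q3, q4, q5, q6}

{q0, q2, q3, q4, q5, q6}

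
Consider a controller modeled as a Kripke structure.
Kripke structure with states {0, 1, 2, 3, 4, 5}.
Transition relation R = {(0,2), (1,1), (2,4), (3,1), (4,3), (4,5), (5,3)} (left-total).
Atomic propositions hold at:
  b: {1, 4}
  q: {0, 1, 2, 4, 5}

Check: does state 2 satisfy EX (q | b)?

Yes

Sat(q | b) = {0, 1, 2, 4, 5}
Sat(EX (q | b)) = {s : some successor in {0, 1, 2, 4, 5}} = {0, 1, 2, 3, 4}
2 ∈ Sat(EX (q | b)) = {0, 1, 2, 3, 4}, so the formula holds at 2.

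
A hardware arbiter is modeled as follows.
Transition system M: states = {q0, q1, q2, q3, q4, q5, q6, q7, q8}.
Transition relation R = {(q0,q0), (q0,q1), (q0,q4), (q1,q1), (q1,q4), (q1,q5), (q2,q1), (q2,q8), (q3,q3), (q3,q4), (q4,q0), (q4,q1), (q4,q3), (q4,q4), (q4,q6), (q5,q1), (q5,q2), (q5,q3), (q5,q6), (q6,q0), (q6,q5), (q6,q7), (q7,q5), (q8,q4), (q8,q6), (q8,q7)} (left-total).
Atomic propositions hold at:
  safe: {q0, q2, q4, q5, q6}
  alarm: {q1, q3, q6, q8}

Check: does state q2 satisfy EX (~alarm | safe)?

Sat(~alarm) = {q0, q2, q4, q5, q7}
Sat(~alarm | safe) = {q0, q2, q4, q5, q6, q7}
Sat(EX (~alarm | safe)) = {s : some successor in {q0, q2, q4, q5, q6, q7}} = {q0, q1, q3, q4, q5, q6, q7, q8}
q2 ∉ Sat(EX (~alarm | safe)) = {q0, q1, q3, q4, q5, q6, q7, q8}, so the formula does not hold at q2.

No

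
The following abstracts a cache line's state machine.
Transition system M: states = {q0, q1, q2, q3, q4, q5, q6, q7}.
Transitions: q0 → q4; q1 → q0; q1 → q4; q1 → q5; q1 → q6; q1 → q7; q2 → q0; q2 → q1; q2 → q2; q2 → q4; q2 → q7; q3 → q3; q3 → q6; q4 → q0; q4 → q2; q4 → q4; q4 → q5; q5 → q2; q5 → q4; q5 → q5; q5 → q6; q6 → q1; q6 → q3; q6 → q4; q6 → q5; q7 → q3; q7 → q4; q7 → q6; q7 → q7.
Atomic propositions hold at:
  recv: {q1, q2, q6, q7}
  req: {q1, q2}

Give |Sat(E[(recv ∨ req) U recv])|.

Sat(recv ∨ req) = {q1, q2, q6, q7}
E[(recv ∨ req) U recv]: least fixpoint, start Z0 = Sat(recv) = {q1, q2, q6, q7}, add states in Sat(recv ∨ req) with some successor in Z. Already a fixed point.
Sat(E[(recv ∨ req) U recv]) = {q1, q2, q6, q7}
|Sat(E[(recv ∨ req) U recv])| = |{q1, q2, q6, q7}| = 4.

4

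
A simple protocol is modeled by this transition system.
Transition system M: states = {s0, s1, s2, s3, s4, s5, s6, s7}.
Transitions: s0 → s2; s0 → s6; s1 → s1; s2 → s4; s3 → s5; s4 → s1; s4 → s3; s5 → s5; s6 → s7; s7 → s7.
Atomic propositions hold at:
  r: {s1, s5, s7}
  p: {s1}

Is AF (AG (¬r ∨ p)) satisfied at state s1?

Sat(¬r) = {s0, s2, s3, s4, s6}
Sat(¬r ∨ p) = {s0, s1, s2, s3, s4, s6}
AG (¬r ∨ p): greatest fixpoint, start Z0 = {s0, s1, s2, s3, s4, s6}, keep only states in Sat with every successor in Z. Z1 = {s0, s1, s2, s4}; Z2 = {s1, s2}; Z3 = {s1}; fixed.
Sat(AG (¬r ∨ p)) = {s1}
AF (AG (¬r ∨ p)): least fixpoint, start Z0 = {s1}, add states with every successor in Z. Already a fixed point.
Sat(AF (AG (¬r ∨ p))) = {s1}
s1 ∈ Sat(AF (AG (¬r ∨ p))) = {s1}, so the formula holds at s1.

Yes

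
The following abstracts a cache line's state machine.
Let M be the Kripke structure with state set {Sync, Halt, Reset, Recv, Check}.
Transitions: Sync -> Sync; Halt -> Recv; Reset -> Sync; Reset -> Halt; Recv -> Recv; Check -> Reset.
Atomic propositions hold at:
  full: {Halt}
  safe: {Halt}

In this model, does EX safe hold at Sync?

No

Sat(EX safe) = {s : some successor in {Halt}} = {Reset}
Sync ∉ Sat(EX safe) = {Reset}, so the formula does not hold at Sync.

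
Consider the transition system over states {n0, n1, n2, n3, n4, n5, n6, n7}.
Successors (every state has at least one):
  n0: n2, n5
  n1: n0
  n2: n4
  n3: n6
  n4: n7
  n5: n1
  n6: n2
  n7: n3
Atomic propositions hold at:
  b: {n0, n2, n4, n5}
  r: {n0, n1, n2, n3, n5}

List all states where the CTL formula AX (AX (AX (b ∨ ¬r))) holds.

{n0, n3, n4, n5, n6, n7}

Sat(¬r) = {n4, n6, n7}
Sat(b ∨ ¬r) = {n0, n2, n4, n5, n6, n7}
Sat(AX (b ∨ ¬r)) = {s : every successor in {n0, n2, n4, n5, n6, n7}} = {n0, n1, n2, n3, n4, n6}
Sat(AX (AX (b ∨ ¬r))) = {s : every successor in {n0, n1, n2, n3, n4, n6}} = {n1, n2, n3, n5, n6, n7}
Sat(AX (AX (AX (b ∨ ¬r)))) = {s : every successor in {n1, n2, n3, n5, n6, n7}} = {n0, n3, n4, n5, n6, n7}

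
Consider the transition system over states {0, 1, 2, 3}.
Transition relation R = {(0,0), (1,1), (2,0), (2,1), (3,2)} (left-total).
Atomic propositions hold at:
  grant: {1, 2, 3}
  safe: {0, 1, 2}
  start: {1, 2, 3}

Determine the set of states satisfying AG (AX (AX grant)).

Sat(AX grant) = {s : every successor in {1, 2, 3}} = {1, 3}
Sat(AX (AX grant)) = {s : every successor in {1, 3}} = {1}
AG (AX (AX grant)): greatest fixpoint, start Z0 = {1}, keep only states in Sat with every successor in Z. Already a fixed point.
Sat(AG (AX (AX grant))) = {1}

{1}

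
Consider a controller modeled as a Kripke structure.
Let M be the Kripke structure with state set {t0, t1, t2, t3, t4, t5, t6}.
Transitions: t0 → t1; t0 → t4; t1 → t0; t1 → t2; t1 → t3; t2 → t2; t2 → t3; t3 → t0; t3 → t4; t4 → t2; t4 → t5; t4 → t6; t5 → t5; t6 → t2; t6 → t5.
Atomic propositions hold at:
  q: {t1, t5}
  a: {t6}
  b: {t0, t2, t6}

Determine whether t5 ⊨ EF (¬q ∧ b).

No

Sat(¬q) = {t0, t2, t3, t4, t6}
Sat(¬q ∧ b) = {t0, t2, t6}
EF (¬q ∧ b): least fixpoint, start Z0 = {t0, t2, t6}, add states with some successor in Z. Z1 = {t0, t1, t2, t3, t4, t6}; fixed.
Sat(EF (¬q ∧ b)) = {t0, t1, t2, t3, t4, t6}
t5 ∉ Sat(EF (¬q ∧ b)) = {t0, t1, t2, t3, t4, t6}, so the formula does not hold at t5.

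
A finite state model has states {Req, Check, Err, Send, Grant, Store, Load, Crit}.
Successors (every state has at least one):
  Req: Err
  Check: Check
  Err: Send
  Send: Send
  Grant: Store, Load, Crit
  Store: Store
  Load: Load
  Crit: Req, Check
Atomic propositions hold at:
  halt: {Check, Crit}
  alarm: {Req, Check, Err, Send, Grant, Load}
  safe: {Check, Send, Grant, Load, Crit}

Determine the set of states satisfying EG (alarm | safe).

{Req, Check, Err, Send, Grant, Load, Crit}

Sat(alarm | safe) = {Req, Check, Err, Send, Grant, Load, Crit}
EG (alarm | safe): greatest fixpoint, start Z0 = {Req, Check, Err, Send, Grant, Load, Crit}, keep only states in Sat with some successor in Z. Already a fixed point.
Sat(EG (alarm | safe)) = {Req, Check, Err, Send, Grant, Load, Crit}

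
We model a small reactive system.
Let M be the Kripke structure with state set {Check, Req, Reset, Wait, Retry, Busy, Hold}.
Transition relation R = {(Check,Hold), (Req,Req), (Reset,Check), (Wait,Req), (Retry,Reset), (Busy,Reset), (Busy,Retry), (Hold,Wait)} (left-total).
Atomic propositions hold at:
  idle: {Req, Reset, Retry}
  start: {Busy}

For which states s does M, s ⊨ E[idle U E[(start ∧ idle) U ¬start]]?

Sat(start ∧ idle) = ∅
Sat(¬start) = {Check, Req, Reset, Wait, Retry, Hold}
E[(start ∧ idle) U ¬start]: least fixpoint, start Z0 = Sat(¬start) = {Check, Req, Reset, Wait, Retry, Hold}, add states in Sat(start ∧ idle) with some successor in Z. Already a fixed point.
Sat(E[(start ∧ idle) U ¬start]) = {Check, Req, Reset, Wait, Retry, Hold}
E[idle U E[(start ∧ idle) U ¬start]]: least fixpoint, start Z0 = Sat(E[(start ∧ idle) U ¬start]) = {Check, Req, Reset, Wait, Retry, Hold}, add states in Sat(idle) with some successor in Z. Already a fixed point.
Sat(E[idle U E[(start ∧ idle) U ¬start]]) = {Check, Req, Reset, Wait, Retry, Hold}

{Check, Req, Reset, Wait, Retry, Hold}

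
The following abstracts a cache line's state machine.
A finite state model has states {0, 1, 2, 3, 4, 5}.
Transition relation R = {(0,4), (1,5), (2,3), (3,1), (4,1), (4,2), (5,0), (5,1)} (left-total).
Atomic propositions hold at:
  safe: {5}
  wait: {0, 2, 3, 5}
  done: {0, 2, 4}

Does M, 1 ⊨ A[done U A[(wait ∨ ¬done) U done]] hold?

No

Sat(¬done) = {1, 3, 5}
Sat(wait ∨ ¬done) = {0, 1, 2, 3, 5}
A[(wait ∨ ¬done) U done]: least fixpoint, start Z0 = Sat(done) = {0, 2, 4}, add states in Sat(wait ∨ ¬done) with every successor in Z. Already a fixed point.
Sat(A[(wait ∨ ¬done) U done]) = {0, 2, 4}
A[done U A[(wait ∨ ¬done) U done]]: least fixpoint, start Z0 = Sat(A[(wait ∨ ¬done) U done]) = {0, 2, 4}, add states in Sat(done) with every successor in Z. Already a fixed point.
Sat(A[done U A[(wait ∨ ¬done) U done]]) = {0, 2, 4}
1 ∉ Sat(A[done U A[(wait ∨ ¬done) U done]]) = {0, 2, 4}, so the formula does not hold at 1.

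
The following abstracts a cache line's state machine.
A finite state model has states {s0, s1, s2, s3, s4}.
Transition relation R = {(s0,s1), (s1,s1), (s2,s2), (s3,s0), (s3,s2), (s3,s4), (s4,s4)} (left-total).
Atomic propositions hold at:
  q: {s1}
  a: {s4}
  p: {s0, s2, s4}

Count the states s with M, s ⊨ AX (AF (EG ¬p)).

2

Sat(¬p) = {s1, s3}
EG ¬p: greatest fixpoint, start Z0 = {s1, s3}, keep only states in Sat with some successor in Z. Z1 = {s1}; fixed.
Sat(EG ¬p) = {s1}
AF (EG ¬p): least fixpoint, start Z0 = {s1}, add states with every successor in Z. Z1 = {s0, s1}; fixed.
Sat(AF (EG ¬p)) = {s0, s1}
Sat(AX (AF (EG ¬p))) = {s : every successor in {s0, s1}} = {s0, s1}
|Sat(AX (AF (EG ¬p)))| = |{s0, s1}| = 2.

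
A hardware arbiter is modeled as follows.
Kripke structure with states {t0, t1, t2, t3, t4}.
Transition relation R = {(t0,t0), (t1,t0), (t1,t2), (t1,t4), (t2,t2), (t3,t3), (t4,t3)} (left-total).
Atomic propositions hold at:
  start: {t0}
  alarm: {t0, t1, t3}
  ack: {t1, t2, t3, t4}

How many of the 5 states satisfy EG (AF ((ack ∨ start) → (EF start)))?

2

Sat(ack ∨ start) = {t0, t1, t2, t3, t4}
EF start: least fixpoint, start Z0 = {t0}, add states with some successor in Z. Z1 = {t0, t1}; fixed.
Sat(EF start) = {t0, t1}
Sat((ack ∨ start) → (EF start)) = {t0, t1}
AF ((ack ∨ start) → (EF start)): least fixpoint, start Z0 = {t0, t1}, add states with every successor in Z. Already a fixed point.
Sat(AF ((ack ∨ start) → (EF start))) = {t0, t1}
EG (AF ((ack ∨ start) → (EF start))): greatest fixpoint, start Z0 = {t0, t1}, keep only states in Sat with some successor in Z. Already a fixed point.
Sat(EG (AF ((ack ∨ start) → (EF start)))) = {t0, t1}
|Sat(EG (AF ((ack ∨ start) → (EF start))))| = |{t0, t1}| = 2.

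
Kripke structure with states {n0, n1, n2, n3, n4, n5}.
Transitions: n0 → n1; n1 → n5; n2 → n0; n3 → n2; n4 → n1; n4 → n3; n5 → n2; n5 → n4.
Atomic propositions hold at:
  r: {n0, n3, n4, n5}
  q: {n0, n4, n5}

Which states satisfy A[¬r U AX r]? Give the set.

Sat(¬r) = {n1, n2}
Sat(AX r) = {s : every successor in {n0, n3, n4, n5}} = {n1, n2}
A[¬r U AX r]: least fixpoint, start Z0 = Sat(AX r) = {n1, n2}, add states in Sat(¬r) with every successor in Z. Already a fixed point.
Sat(A[¬r U AX r]) = {n1, n2}

{n1, n2}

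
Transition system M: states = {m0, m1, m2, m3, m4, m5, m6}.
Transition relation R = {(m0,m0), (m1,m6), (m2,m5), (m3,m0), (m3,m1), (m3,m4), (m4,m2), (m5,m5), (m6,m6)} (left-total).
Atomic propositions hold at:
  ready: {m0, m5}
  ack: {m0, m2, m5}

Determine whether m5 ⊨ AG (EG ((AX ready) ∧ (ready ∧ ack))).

Sat(AX ready) = {s : every successor in {m0, m5}} = {m0, m2, m5}
Sat(ready ∧ ack) = {m0, m5}
Sat((AX ready) ∧ (ready ∧ ack)) = {m0, m5}
EG ((AX ready) ∧ (ready ∧ ack)): greatest fixpoint, start Z0 = {m0, m5}, keep only states in Sat with some successor in Z. Already a fixed point.
Sat(EG ((AX ready) ∧ (ready ∧ ack))) = {m0, m5}
AG (EG ((AX ready) ∧ (ready ∧ ack))): greatest fixpoint, start Z0 = {m0, m5}, keep only states in Sat with every successor in Z. Already a fixed point.
Sat(AG (EG ((AX ready) ∧ (ready ∧ ack)))) = {m0, m5}
m5 ∈ Sat(AG (EG ((AX ready) ∧ (ready ∧ ack)))) = {m0, m5}, so the formula holds at m5.

Yes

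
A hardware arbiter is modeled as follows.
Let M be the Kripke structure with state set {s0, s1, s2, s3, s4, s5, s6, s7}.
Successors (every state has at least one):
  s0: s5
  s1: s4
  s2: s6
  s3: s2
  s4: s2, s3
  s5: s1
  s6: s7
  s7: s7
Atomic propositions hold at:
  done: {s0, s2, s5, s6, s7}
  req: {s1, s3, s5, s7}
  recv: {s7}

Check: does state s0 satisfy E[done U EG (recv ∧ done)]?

Sat(recv ∧ done) = {s7}
EG (recv ∧ done): greatest fixpoint, start Z0 = {s7}, keep only states in Sat with some successor in Z. Already a fixed point.
Sat(EG (recv ∧ done)) = {s7}
E[done U EG (recv ∧ done)]: least fixpoint, start Z0 = Sat(EG (recv ∧ done)) = {s7}, add states in Sat(done) with some successor in Z. Z1 = {s6, s7}; Z2 = {s2, s6, s7}; fixed.
Sat(E[done U EG (recv ∧ done)]) = {s2, s6, s7}
s0 ∉ Sat(E[done U EG (recv ∧ done)]) = {s2, s6, s7}, so the formula does not hold at s0.

No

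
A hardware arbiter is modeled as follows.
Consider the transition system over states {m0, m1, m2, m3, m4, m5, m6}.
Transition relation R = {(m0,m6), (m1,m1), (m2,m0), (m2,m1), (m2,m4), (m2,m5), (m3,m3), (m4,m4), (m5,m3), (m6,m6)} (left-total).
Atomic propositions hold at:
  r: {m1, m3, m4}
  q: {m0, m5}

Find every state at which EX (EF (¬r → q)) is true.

Sat(¬r) = {m0, m2, m5, m6}
Sat(¬r → q) = {m0, m1, m3, m4, m5}
EF (¬r → q): least fixpoint, start Z0 = {m0, m1, m3, m4, m5}, add states with some successor in Z. Z1 = {m0, m1, m2, m3, m4, m5}; fixed.
Sat(EF (¬r → q)) = {m0, m1, m2, m3, m4, m5}
Sat(EX (EF (¬r → q))) = {s : some successor in {m0, m1, m2, m3, m4, m5}} = {m1, m2, m3, m4, m5}

{m1, m2, m3, m4, m5}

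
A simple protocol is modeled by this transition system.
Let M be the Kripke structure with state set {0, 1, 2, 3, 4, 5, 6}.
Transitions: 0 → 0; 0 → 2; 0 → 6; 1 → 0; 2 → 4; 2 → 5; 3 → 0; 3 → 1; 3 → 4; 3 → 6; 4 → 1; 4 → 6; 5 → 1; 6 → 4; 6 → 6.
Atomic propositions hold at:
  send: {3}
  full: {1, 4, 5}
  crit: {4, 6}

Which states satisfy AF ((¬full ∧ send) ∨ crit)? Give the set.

Sat(¬full) = {0, 2, 3, 6}
Sat(¬full ∧ send) = {3}
Sat((¬full ∧ send) ∨ crit) = {3, 4, 6}
AF ((¬full ∧ send) ∨ crit): least fixpoint, start Z0 = {3, 4, 6}, add states with every successor in Z. Already a fixed point.
Sat(AF ((¬full ∧ send) ∨ crit)) = {3, 4, 6}

{3, 4, 6}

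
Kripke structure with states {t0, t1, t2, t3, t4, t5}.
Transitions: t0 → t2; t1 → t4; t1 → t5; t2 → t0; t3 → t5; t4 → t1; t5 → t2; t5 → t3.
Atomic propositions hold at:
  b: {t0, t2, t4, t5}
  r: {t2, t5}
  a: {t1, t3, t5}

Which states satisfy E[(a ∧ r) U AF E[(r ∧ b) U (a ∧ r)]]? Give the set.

Sat(a ∧ r) = {t5}
Sat(r ∧ b) = {t2, t5}
E[(r ∧ b) U (a ∧ r)]: least fixpoint, start Z0 = Sat((a ∧ r)) = {t5}, add states in Sat(r ∧ b) with some successor in Z. Already a fixed point.
Sat(E[(r ∧ b) U (a ∧ r)]) = {t5}
AF E[(r ∧ b) U (a ∧ r)]: least fixpoint, start Z0 = {t5}, add states with every successor in Z. Z1 = {t3, t5}; fixed.
Sat(AF E[(r ∧ b) U (a ∧ r)]) = {t3, t5}
E[(a ∧ r) U AF E[(r ∧ b) U (a ∧ r)]]: least fixpoint, start Z0 = Sat(AF E[(r ∧ b) U (a ∧ r)]) = {t3, t5}, add states in Sat(a ∧ r) with some successor in Z. Already a fixed point.
Sat(E[(a ∧ r) U AF E[(r ∧ b) U (a ∧ r)]]) = {t3, t5}

{t3, t5}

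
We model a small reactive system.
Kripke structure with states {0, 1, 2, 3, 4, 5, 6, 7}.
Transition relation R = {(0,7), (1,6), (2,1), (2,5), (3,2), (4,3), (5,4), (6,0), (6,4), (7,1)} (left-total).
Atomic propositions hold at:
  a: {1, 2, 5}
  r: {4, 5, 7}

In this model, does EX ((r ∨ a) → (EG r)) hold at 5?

No

Sat(r ∨ a) = {1, 2, 4, 5, 7}
EG r: greatest fixpoint, start Z0 = {4, 5, 7}, keep only states in Sat with some successor in Z. Z1 = {5}; Z2 = ∅; fixed.
Sat(EG r) = ∅
Sat((r ∨ a) → (EG r)) = {0, 3, 6}
Sat(EX ((r ∨ a) → (EG r))) = {s : some successor in {0, 3, 6}} = {1, 4, 6}
5 ∉ Sat(EX ((r ∨ a) → (EG r))) = {1, 4, 6}, so the formula does not hold at 5.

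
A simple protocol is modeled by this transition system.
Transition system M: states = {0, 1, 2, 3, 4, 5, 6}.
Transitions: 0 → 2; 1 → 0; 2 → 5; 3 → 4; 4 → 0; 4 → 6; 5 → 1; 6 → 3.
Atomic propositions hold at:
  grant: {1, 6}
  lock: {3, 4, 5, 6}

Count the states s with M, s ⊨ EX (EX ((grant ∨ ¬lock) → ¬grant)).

Sat(¬lock) = {0, 1, 2}
Sat(grant ∨ ¬lock) = {0, 1, 2, 6}
Sat(¬grant) = {0, 2, 3, 4, 5}
Sat((grant ∨ ¬lock) → ¬grant) = {0, 2, 3, 4, 5}
Sat(EX ((grant ∨ ¬lock) → ¬grant)) = {s : some successor in {0, 2, 3, 4, 5}} = {0, 1, 2, 3, 4, 6}
Sat(EX (EX ((grant ∨ ¬lock) → ¬grant))) = {s : some successor in {0, 1, 2, 3, 4, 6}} = {0, 1, 3, 4, 5, 6}
|Sat(EX (EX ((grant ∨ ¬lock) → ¬grant)))| = |{0, 1, 3, 4, 5, 6}| = 6.

6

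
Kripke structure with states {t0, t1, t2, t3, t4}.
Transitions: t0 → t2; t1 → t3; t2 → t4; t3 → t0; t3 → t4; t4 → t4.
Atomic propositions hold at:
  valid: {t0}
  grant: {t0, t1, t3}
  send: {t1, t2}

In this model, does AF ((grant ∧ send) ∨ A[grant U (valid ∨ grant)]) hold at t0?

Sat(grant ∧ send) = {t1}
Sat(valid ∨ grant) = {t0, t1, t3}
A[grant U (valid ∨ grant)]: least fixpoint, start Z0 = Sat((valid ∨ grant)) = {t0, t1, t3}, add states in Sat(grant) with every successor in Z. Already a fixed point.
Sat(A[grant U (valid ∨ grant)]) = {t0, t1, t3}
Sat((grant ∧ send) ∨ A[grant U (valid ∨ grant)]) = {t0, t1, t3}
AF ((grant ∧ send) ∨ A[grant U (valid ∨ grant)]): least fixpoint, start Z0 = {t0, t1, t3}, add states with every successor in Z. Already a fixed point.
Sat(AF ((grant ∧ send) ∨ A[grant U (valid ∨ grant)])) = {t0, t1, t3}
t0 ∈ Sat(AF ((grant ∧ send) ∨ A[grant U (valid ∨ grant)])) = {t0, t1, t3}, so the formula holds at t0.

Yes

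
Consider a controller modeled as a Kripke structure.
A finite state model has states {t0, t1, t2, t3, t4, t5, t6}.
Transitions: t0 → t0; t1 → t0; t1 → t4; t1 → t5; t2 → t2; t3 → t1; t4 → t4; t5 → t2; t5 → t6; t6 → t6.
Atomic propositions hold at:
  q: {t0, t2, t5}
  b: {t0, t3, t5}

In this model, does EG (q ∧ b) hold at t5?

No

Sat(q ∧ b) = {t0, t5}
EG (q ∧ b): greatest fixpoint, start Z0 = {t0, t5}, keep only states in Sat with some successor in Z. Z1 = {t0}; fixed.
Sat(EG (q ∧ b)) = {t0}
t5 ∉ Sat(EG (q ∧ b)) = {t0}, so the formula does not hold at t5.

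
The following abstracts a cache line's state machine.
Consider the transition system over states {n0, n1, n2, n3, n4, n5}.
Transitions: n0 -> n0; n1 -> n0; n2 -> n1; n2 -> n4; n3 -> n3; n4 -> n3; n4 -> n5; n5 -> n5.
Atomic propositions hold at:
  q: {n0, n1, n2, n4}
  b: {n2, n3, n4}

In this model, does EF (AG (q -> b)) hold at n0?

No

Sat(q -> b) = {n2, n3, n4, n5}
AG (q -> b): greatest fixpoint, start Z0 = {n2, n3, n4, n5}, keep only states in Sat with every successor in Z. Z1 = {n3, n4, n5}; fixed.
Sat(AG (q -> b)) = {n3, n4, n5}
EF (AG (q -> b)): least fixpoint, start Z0 = {n3, n4, n5}, add states with some successor in Z. Z1 = {n2, n3, n4, n5}; fixed.
Sat(EF (AG (q -> b))) = {n2, n3, n4, n5}
n0 ∉ Sat(EF (AG (q -> b))) = {n2, n3, n4, n5}, so the formula does not hold at n0.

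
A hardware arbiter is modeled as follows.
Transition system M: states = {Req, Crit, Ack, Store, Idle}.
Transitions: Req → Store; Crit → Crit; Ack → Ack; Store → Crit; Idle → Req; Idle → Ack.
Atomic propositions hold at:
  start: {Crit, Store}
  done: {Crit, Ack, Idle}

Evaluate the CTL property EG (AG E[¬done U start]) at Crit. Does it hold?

Sat(¬done) = {Req, Store}
E[¬done U start]: least fixpoint, start Z0 = Sat(start) = {Crit, Store}, add states in Sat(¬done) with some successor in Z. Z1 = {Req, Crit, Store}; fixed.
Sat(E[¬done U start]) = {Req, Crit, Store}
AG E[¬done U start]: greatest fixpoint, start Z0 = {Req, Crit, Store}, keep only states in Sat with every successor in Z. Already a fixed point.
Sat(AG E[¬done U start]) = {Req, Crit, Store}
EG (AG E[¬done U start]): greatest fixpoint, start Z0 = {Req, Crit, Store}, keep only states in Sat with some successor in Z. Already a fixed point.
Sat(EG (AG E[¬done U start])) = {Req, Crit, Store}
Crit ∈ Sat(EG (AG E[¬done U start])) = {Req, Crit, Store}, so the formula holds at Crit.

Yes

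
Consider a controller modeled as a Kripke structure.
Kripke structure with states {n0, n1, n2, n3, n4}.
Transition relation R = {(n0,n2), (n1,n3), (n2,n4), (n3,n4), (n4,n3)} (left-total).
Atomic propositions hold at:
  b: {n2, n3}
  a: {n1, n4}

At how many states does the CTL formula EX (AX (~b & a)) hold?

3

Sat(~b) = {n0, n1, n4}
Sat(~b & a) = {n1, n4}
Sat(AX (~b & a)) = {s : every successor in {n1, n4}} = {n2, n3}
Sat(EX (AX (~b & a))) = {s : some successor in {n2, n3}} = {n0, n1, n4}
|Sat(EX (AX (~b & a)))| = |{n0, n1, n4}| = 3.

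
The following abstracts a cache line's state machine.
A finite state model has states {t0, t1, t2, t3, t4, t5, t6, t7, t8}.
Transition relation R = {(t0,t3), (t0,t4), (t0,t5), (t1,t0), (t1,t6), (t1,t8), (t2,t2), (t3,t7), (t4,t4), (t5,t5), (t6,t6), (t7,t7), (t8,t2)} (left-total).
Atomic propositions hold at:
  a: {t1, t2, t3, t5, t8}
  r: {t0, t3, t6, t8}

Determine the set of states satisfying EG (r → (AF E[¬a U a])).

Sat(¬a) = {t0, t4, t6, t7}
E[¬a U a]: least fixpoint, start Z0 = Sat(a) = {t1, t2, t3, t5, t8}, add states in Sat(¬a) with some successor in Z. Z1 = {t0, t1, t2, t3, t5, t8}; fixed.
Sat(E[¬a U a]) = {t0, t1, t2, t3, t5, t8}
AF E[¬a U a]: least fixpoint, start Z0 = {t0, t1, t2, t3, t5, t8}, add states with every successor in Z. Already a fixed point.
Sat(AF E[¬a U a]) = {t0, t1, t2, t3, t5, t8}
Sat(r → (AF E[¬a U a])) = {t0, t1, t2, t3, t4, t5, t7, t8}
EG (r → (AF E[¬a U a])): greatest fixpoint, start Z0 = {t0, t1, t2, t3, t4, t5, t7, t8}, keep only states in Sat with some successor in Z. Already a fixed point.
Sat(EG (r → (AF E[¬a U a]))) = {t0, t1, t2, t3, t4, t5, t7, t8}

{t0, t1, t2, t3, t4, t5, t7, t8}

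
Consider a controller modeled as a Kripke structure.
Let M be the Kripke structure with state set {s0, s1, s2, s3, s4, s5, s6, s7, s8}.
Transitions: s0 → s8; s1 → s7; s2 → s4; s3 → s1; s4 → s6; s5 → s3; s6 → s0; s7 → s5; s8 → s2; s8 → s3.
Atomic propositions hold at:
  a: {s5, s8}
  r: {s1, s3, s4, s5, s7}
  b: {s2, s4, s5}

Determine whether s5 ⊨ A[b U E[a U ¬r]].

No

Sat(¬r) = {s0, s2, s6, s8}
E[a U ¬r]: least fixpoint, start Z0 = Sat(¬r) = {s0, s2, s6, s8}, add states in Sat(a) with some successor in Z. Already a fixed point.
Sat(E[a U ¬r]) = {s0, s2, s6, s8}
A[b U E[a U ¬r]]: least fixpoint, start Z0 = Sat(E[a U ¬r]) = {s0, s2, s6, s8}, add states in Sat(b) with every successor in Z. Z1 = {s0, s2, s4, s6, s8}; fixed.
Sat(A[b U E[a U ¬r]]) = {s0, s2, s4, s6, s8}
s5 ∉ Sat(A[b U E[a U ¬r]]) = {s0, s2, s4, s6, s8}, so the formula does not hold at s5.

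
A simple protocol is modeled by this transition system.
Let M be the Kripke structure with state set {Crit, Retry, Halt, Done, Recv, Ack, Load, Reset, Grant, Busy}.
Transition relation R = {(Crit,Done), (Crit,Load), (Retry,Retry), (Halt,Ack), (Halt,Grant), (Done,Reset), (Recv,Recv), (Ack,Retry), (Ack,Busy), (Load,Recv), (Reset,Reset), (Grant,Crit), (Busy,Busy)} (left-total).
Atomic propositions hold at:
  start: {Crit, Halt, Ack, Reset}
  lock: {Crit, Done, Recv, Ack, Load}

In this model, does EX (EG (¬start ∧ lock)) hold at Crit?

Yes

Sat(¬start) = {Retry, Done, Recv, Load, Grant, Busy}
Sat(¬start ∧ lock) = {Done, Recv, Load}
EG (¬start ∧ lock): greatest fixpoint, start Z0 = {Done, Recv, Load}, keep only states in Sat with some successor in Z. Z1 = {Recv, Load}; fixed.
Sat(EG (¬start ∧ lock)) = {Recv, Load}
Sat(EX (EG (¬start ∧ lock))) = {s : some successor in {Recv, Load}} = {Crit, Recv, Load}
Crit ∈ Sat(EX (EG (¬start ∧ lock))) = {Crit, Recv, Load}, so the formula holds at Crit.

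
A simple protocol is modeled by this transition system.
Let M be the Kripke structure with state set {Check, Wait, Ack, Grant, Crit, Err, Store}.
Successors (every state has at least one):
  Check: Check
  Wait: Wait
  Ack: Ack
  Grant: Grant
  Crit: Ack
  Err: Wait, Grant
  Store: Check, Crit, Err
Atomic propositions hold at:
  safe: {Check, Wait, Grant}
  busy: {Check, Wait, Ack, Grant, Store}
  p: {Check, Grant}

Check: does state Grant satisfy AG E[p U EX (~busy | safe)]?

Sat(~busy) = {Crit, Err}
Sat(~busy | safe) = {Check, Wait, Grant, Crit, Err}
Sat(EX (~busy | safe)) = {s : some successor in {Check, Wait, Grant, Crit, Err}} = {Check, Wait, Grant, Err, Store}
E[p U EX (~busy | safe)]: least fixpoint, start Z0 = Sat(EX (~busy | safe)) = {Check, Wait, Grant, Err, Store}, add states in Sat(p) with some successor in Z. Already a fixed point.
Sat(E[p U EX (~busy | safe)]) = {Check, Wait, Grant, Err, Store}
AG E[p U EX (~busy | safe)]: greatest fixpoint, start Z0 = {Check, Wait, Grant, Err, Store}, keep only states in Sat with every successor in Z. Z1 = {Check, Wait, Grant, Err}; fixed.
Sat(AG E[p U EX (~busy | safe)]) = {Check, Wait, Grant, Err}
Grant ∈ Sat(AG E[p U EX (~busy | safe)]) = {Check, Wait, Grant, Err}, so the formula holds at Grant.

Yes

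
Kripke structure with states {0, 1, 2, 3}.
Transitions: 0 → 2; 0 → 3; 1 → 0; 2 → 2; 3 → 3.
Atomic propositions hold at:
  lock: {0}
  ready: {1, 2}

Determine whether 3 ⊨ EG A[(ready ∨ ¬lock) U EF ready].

No

Sat(¬lock) = {1, 2, 3}
Sat(ready ∨ ¬lock) = {1, 2, 3}
EF ready: least fixpoint, start Z0 = {1, 2}, add states with some successor in Z. Z1 = {0, 1, 2}; fixed.
Sat(EF ready) = {0, 1, 2}
A[(ready ∨ ¬lock) U EF ready]: least fixpoint, start Z0 = Sat(EF ready) = {0, 1, 2}, add states in Sat(ready ∨ ¬lock) with every successor in Z. Already a fixed point.
Sat(A[(ready ∨ ¬lock) U EF ready]) = {0, 1, 2}
EG A[(ready ∨ ¬lock) U EF ready]: greatest fixpoint, start Z0 = {0, 1, 2}, keep only states in Sat with some successor in Z. Already a fixed point.
Sat(EG A[(ready ∨ ¬lock) U EF ready]) = {0, 1, 2}
3 ∉ Sat(EG A[(ready ∨ ¬lock) U EF ready]) = {0, 1, 2}, so the formula does not hold at 3.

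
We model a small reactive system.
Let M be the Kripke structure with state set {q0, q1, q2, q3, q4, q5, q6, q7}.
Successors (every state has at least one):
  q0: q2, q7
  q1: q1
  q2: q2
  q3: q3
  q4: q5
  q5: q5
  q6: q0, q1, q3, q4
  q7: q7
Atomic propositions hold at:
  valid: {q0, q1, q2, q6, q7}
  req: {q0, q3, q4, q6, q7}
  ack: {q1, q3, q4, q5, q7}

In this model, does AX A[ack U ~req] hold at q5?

Sat(~req) = {q1, q2, q5}
A[ack U ~req]: least fixpoint, start Z0 = Sat(~req) = {q1, q2, q5}, add states in Sat(ack) with every successor in Z. Z1 = {q1, q2, q4, q5}; fixed.
Sat(A[ack U ~req]) = {q1, q2, q4, q5}
Sat(AX A[ack U ~req]) = {s : every successor in {q1, q2, q4, q5}} = {q1, q2, q4, q5}
q5 ∈ Sat(AX A[ack U ~req]) = {q1, q2, q4, q5}, so the formula holds at q5.

Yes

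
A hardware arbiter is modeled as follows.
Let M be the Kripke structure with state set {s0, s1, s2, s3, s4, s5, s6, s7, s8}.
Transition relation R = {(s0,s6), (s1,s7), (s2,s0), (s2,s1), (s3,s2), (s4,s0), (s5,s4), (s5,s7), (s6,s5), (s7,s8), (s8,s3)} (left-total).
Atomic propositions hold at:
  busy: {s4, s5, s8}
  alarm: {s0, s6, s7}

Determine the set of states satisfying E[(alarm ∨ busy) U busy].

Sat(alarm ∨ busy) = {s0, s4, s5, s6, s7, s8}
E[(alarm ∨ busy) U busy]: least fixpoint, start Z0 = Sat(busy) = {s4, s5, s8}, add states in Sat(alarm ∨ busy) with some successor in Z. Z1 = {s4, s5, s6, s7, s8}; Z2 = {s0, s4, s5, s6, s7, s8}; fixed.
Sat(E[(alarm ∨ busy) U busy]) = {s0, s4, s5, s6, s7, s8}

{s0, s4, s5, s6, s7, s8}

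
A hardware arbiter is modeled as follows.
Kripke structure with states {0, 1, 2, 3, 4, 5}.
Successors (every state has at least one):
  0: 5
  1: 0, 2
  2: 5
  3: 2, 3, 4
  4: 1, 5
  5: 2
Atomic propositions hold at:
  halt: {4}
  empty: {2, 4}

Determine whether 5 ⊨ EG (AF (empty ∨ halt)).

Sat(empty ∨ halt) = {2, 4}
AF (empty ∨ halt): least fixpoint, start Z0 = {2, 4}, add states with every successor in Z. Z1 = {2, 4, 5}; Z2 = {0, 2, 4, 5}; Z3 = {0, 1, 2, 4, 5}; fixed.
Sat(AF (empty ∨ halt)) = {0, 1, 2, 4, 5}
EG (AF (empty ∨ halt)): greatest fixpoint, start Z0 = {0, 1, 2, 4, 5}, keep only states in Sat with some successor in Z. Already a fixed point.
Sat(EG (AF (empty ∨ halt))) = {0, 1, 2, 4, 5}
5 ∈ Sat(EG (AF (empty ∨ halt))) = {0, 1, 2, 4, 5}, so the formula holds at 5.

Yes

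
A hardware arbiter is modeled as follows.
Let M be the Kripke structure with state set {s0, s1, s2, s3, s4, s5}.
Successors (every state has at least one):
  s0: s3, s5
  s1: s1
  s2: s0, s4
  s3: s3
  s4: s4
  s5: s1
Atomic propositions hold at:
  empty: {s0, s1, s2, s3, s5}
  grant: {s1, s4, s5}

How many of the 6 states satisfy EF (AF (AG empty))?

5

AG empty: greatest fixpoint, start Z0 = {s0, s1, s2, s3, s5}, keep only states in Sat with every successor in Z. Z1 = {s0, s1, s3, s5}; fixed.
Sat(AG empty) = {s0, s1, s3, s5}
AF (AG empty): least fixpoint, start Z0 = {s0, s1, s3, s5}, add states with every successor in Z. Already a fixed point.
Sat(AF (AG empty)) = {s0, s1, s3, s5}
EF (AF (AG empty)): least fixpoint, start Z0 = {s0, s1, s3, s5}, add states with some successor in Z. Z1 = {s0, s1, s2, s3, s5}; fixed.
Sat(EF (AF (AG empty))) = {s0, s1, s2, s3, s5}
|Sat(EF (AF (AG empty)))| = |{s0, s1, s2, s3, s5}| = 5.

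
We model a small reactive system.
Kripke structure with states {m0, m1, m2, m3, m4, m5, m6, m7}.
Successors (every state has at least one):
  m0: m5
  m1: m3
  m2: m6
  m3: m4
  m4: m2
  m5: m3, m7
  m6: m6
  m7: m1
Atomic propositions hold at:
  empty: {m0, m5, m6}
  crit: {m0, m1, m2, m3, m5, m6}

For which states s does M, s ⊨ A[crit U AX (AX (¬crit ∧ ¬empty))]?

{m1}

Sat(¬crit) = {m4, m7}
Sat(¬empty) = {m1, m2, m3, m4, m7}
Sat(¬crit ∧ ¬empty) = {m4, m7}
Sat(AX (¬crit ∧ ¬empty)) = {s : every successor in {m4, m7}} = {m3}
Sat(AX (AX (¬crit ∧ ¬empty))) = {s : every successor in {m3}} = {m1}
A[crit U AX (AX (¬crit ∧ ¬empty))]: least fixpoint, start Z0 = Sat(AX (AX (¬crit ∧ ¬empty))) = {m1}, add states in Sat(crit) with every successor in Z. Already a fixed point.
Sat(A[crit U AX (AX (¬crit ∧ ¬empty))]) = {m1}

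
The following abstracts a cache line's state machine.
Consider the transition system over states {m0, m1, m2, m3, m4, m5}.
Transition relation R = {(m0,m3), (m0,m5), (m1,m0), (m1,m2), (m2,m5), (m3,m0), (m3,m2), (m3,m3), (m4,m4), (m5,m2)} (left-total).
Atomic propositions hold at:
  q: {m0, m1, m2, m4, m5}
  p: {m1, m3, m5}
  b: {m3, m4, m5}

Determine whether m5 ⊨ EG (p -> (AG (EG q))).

Yes

EG q: greatest fixpoint, start Z0 = {m0, m1, m2, m4, m5}, keep only states in Sat with some successor in Z. Already a fixed point.
Sat(EG q) = {m0, m1, m2, m4, m5}
AG (EG q): greatest fixpoint, start Z0 = {m0, m1, m2, m4, m5}, keep only states in Sat with every successor in Z. Z1 = {m1, m2, m4, m5}; Z2 = {m2, m4, m5}; fixed.
Sat(AG (EG q)) = {m2, m4, m5}
Sat(p -> (AG (EG q))) = {m0, m2, m4, m5}
EG (p -> (AG (EG q))): greatest fixpoint, start Z0 = {m0, m2, m4, m5}, keep only states in Sat with some successor in Z. Already a fixed point.
Sat(EG (p -> (AG (EG q)))) = {m0, m2, m4, m5}
m5 ∈ Sat(EG (p -> (AG (EG q)))) = {m0, m2, m4, m5}, so the formula holds at m5.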